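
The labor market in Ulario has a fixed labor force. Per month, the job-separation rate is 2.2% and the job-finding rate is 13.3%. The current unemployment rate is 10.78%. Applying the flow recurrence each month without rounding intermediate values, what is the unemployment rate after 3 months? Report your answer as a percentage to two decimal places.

With a fixed labor force, u_{t+1} = u_t + s·(1−u_t) − f·u_t = u_t·(1−s−f) + s.
Here 1−s−f = 0.845 and s = 0.022.
u_1 = 0.107800 × 0.845 + 0.022 = 0.113091.
u_2 = 0.113091 × 0.845 + 0.022 = 0.117562.
u_3 = 0.117562 × 0.845 + 0.022 = 0.121340.

Unemployment rate after three months ≈ 12.13%.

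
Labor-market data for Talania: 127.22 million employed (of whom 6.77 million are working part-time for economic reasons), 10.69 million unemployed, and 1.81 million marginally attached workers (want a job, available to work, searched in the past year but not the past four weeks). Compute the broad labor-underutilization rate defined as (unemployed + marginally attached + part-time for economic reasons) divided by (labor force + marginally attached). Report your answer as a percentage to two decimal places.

Labor force = 127.22 + 10.69 = 137.91 million.
Numerator = 10.69 + 1.81 + 6.77 = 19.27 million.
Denominator = 137.91 + 1.81 = 139.72 million.
Broad rate = 19.27 / 139.72 = 13.79%.

Broad underutilization rate ≈ 13.79%.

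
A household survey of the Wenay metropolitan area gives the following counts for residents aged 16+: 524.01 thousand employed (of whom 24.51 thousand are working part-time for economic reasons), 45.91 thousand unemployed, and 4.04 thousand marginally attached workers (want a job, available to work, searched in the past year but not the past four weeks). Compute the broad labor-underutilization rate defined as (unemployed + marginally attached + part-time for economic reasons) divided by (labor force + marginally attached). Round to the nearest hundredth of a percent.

Labor force = 524.01 + 45.91 = 569.92 thousand.
Numerator = 45.91 + 4.04 + 24.51 = 74.46 thousand.
Denominator = 569.92 + 4.04 = 573.96 thousand.
Broad rate = 74.46 / 573.96 = 12.97%.

Broad underutilization rate ≈ 12.97%.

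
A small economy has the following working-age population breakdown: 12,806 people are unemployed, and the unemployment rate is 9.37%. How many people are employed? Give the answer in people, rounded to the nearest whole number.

About 123,864 are employed.

Labor force = U / u = 12,806 / 0.0937 ≈ 136,670.
Employed = labor force − unemployed = 136,670 − 12,806 = 123,864.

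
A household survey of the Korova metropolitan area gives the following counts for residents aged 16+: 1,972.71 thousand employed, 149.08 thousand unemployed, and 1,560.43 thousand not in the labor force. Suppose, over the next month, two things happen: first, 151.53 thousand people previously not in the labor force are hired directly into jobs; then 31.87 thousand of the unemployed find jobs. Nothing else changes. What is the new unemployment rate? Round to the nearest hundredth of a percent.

New unemployment rate ≈ 5.16%.

Initially, labor force = 1,972.71 + 149.08 = 2,121.79 thousand, so u = 149.08/2,121.79 = 7.03%.
After the first change, employed and labor force both rise by 151.53; unemployed unchanged → E = 2,124.24, U = 149.08, labor force = 2,273.32 thousand.
After the second change, unemployed falls and employed rises by 31.87; labor force unchanged → E = 2,156.11, U = 117.21, labor force = 2,273.32 thousand.
New unemployment rate = 117.21 / 2,273.32 = 5.16%.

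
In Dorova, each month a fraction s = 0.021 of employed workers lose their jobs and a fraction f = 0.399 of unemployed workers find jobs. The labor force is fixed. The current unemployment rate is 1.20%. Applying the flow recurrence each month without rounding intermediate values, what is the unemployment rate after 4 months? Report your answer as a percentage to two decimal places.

Unemployment rate after four months ≈ 4.57%.

With a fixed labor force, u_{t+1} = u_t + s·(1−u_t) − f·u_t = u_t·(1−s−f) + s.
Here 1−s−f = 0.580 and s = 0.021.
u_1 = 0.012000 × 0.580 + 0.021 = 0.027960.
u_2 = 0.027960 × 0.580 + 0.021 = 0.037217.
u_3 = 0.037217 × 0.580 + 0.021 = 0.042586.
u_4 = 0.042586 × 0.580 + 0.021 = 0.045700.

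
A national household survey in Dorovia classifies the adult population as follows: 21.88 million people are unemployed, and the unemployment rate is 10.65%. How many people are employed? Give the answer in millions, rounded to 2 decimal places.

Labor force = U / u = 21.88 / 0.1065 ≈ 205.45 million.
Employed = labor force − unemployed = 205.45 − 21.88 = 183.57 million.

About 183.57 million are employed.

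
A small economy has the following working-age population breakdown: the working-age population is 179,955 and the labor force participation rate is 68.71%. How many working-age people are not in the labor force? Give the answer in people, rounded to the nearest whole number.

About 56,308 are not in the labor force.

Share not in the labor force = 1 − 0.6871 = 0.3129.
Not in labor force = 0.3129 × 179,955 ≈ 56,308.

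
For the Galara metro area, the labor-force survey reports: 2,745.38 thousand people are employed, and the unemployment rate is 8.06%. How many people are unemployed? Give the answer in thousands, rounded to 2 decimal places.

About 240.68 thousand are unemployed.

Let U be the number unemployed. The labor force is E + U, and U/(E+U) = 0.0806.
So U = 0.0806 × 2,745.38 / (1 − 0.0806) = 221.2776 / 0.9194 ≈ 240.68 thousand.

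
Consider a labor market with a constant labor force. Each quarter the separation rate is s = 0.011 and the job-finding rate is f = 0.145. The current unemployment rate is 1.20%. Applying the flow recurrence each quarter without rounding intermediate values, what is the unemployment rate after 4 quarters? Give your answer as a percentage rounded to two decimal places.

With a fixed labor force, u_{t+1} = u_t + s·(1−u_t) − f·u_t = u_t·(1−s−f) + s.
Here 1−s−f = 0.844 and s = 0.011.
u_1 = 0.012000 × 0.844 + 0.011 = 0.021128.
u_2 = 0.021128 × 0.844 + 0.011 = 0.028832.
u_3 = 0.028832 × 0.844 + 0.011 = 0.035334.
u_4 = 0.035334 × 0.844 + 0.011 = 0.040822.

Unemployment rate after four quarters ≈ 4.08%.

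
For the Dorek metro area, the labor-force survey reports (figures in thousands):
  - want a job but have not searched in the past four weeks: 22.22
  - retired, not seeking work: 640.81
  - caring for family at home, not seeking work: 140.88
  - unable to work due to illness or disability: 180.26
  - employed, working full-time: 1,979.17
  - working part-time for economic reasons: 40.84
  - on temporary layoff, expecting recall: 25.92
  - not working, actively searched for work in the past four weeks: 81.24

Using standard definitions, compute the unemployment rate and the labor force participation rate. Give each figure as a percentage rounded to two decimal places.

Employed = 1,979.17 + 40.84 = 2,020.01 thousand (anyone who worked, including part-time for economic reasons, counts as employed).
Unemployed = 25.92 + 81.24 = 107.16 thousand (jobless and actively searching, or on temporary layoff).
Labor force = 2,020.01 + 107.16 = 2,127.17 thousand.
Not in labor force = 22.22 + 640.81 + 140.88 + 180.26 = 984.17 thousand (those not working and not actively searching are outside the labor force — including those who want a job but have given up searching).
Civilian working-age population = 2,127.17 + 984.17 = 3,111.34 thousand.
Unemployment rate = 107.16 / 2,127.17 = 5.04%.
Labor force participation rate = 2,127.17 / 3,111.34 = 68.37%.

Unemployment rate ≈ 5.04%; labor force participation rate ≈ 68.37%.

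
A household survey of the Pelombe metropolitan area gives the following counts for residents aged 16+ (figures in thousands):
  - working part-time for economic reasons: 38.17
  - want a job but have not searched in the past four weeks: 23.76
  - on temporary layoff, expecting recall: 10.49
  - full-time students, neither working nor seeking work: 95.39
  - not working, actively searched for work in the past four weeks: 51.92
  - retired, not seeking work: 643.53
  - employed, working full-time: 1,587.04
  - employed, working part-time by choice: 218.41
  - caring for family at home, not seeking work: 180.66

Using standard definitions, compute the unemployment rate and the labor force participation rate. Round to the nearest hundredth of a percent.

Unemployment rate ≈ 3.27%; labor force participation rate ≈ 66.89%.

Employed = 38.17 + 1,587.04 + 218.41 = 1,843.62 thousand (anyone who worked, including part-time for economic reasons, counts as employed).
Unemployed = 10.49 + 51.92 = 62.41 thousand (jobless and actively searching, or on temporary layoff).
Labor force = 1,843.62 + 62.41 = 1,906.03 thousand.
Not in labor force = 23.76 + 95.39 + 643.53 + 180.66 = 943.34 thousand (those not working and not actively searching are outside the labor force — including those who want a job but have given up searching).
Civilian working-age population = 1,906.03 + 943.34 = 2,849.37 thousand.
Unemployment rate = 62.41 / 1,906.03 = 3.27%.
Labor force participation rate = 1,906.03 / 2,849.37 = 66.89%.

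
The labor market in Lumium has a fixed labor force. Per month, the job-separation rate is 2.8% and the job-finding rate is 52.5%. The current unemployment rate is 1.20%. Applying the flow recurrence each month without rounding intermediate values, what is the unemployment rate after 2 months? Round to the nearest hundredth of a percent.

Unemployment rate after two months ≈ 4.29%.

With a fixed labor force, u_{t+1} = u_t + s·(1−u_t) − f·u_t = u_t·(1−s−f) + s.
Here 1−s−f = 0.447 and s = 0.028.
u_1 = 0.012000 × 0.447 + 0.028 = 0.033364.
u_2 = 0.033364 × 0.447 + 0.028 = 0.042914.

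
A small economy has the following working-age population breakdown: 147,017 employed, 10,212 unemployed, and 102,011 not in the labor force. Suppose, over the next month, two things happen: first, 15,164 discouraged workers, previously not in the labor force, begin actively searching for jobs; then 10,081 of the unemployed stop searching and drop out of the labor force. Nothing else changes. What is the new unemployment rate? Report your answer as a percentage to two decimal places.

New unemployment rate ≈ 9.42%.

Initially, labor force = 147,017 + 10,212 = 157,229, so u = 10,212/157,229 = 6.49%.
After the first change, unemployed and labor force both rise by 15,164 → E = 147,017, U = 25,376, labor force = 172,393.
After the second change, unemployed and labor force both fall by 10,081 → E = 147,017, U = 15,295, labor force = 162,312.
New unemployment rate = 15,295 / 162,312 = 9.42%.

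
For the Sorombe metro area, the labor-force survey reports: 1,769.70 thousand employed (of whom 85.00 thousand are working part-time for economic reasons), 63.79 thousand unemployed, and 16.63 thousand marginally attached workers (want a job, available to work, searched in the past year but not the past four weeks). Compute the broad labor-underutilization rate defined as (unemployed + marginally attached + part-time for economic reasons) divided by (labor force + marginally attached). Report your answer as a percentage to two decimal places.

Broad underutilization rate ≈ 8.94%.

Labor force = 1,769.70 + 63.79 = 1,833.49 thousand.
Numerator = 63.79 + 16.63 + 85.00 = 165.42 thousand.
Denominator = 1,833.49 + 16.63 = 1,850.12 thousand.
Broad rate = 165.42 / 1,850.12 = 8.94%.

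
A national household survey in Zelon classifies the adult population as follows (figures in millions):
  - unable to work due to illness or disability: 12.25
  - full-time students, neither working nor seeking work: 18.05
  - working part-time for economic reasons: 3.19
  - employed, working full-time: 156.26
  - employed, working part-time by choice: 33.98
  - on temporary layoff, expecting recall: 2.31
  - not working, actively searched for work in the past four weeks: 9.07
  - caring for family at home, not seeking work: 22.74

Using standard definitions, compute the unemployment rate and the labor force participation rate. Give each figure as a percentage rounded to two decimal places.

Employed = 3.19 + 156.26 + 33.98 = 193.43 million (anyone who worked, including part-time for economic reasons, counts as employed).
Unemployed = 2.31 + 9.07 = 11.38 million (jobless and actively searching, or on temporary layoff).
Labor force = 193.43 + 11.38 = 204.81 million.
Not in labor force = 12.25 + 18.05 + 22.74 = 53.04 million (those not working and not actively searching are outside the labor force).
Civilian working-age population = 204.81 + 53.04 = 257.85 million.
Unemployment rate = 11.38 / 204.81 = 5.56%.
Labor force participation rate = 204.81 / 257.85 = 79.43%.

Unemployment rate ≈ 5.56%; labor force participation rate ≈ 79.43%.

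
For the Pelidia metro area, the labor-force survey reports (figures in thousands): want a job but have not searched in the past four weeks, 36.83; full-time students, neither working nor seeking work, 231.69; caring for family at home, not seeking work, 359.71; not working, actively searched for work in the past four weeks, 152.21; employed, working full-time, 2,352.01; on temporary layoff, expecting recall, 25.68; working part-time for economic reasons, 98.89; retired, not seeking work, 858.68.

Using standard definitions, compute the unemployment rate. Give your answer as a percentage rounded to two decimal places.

Employed = 2,352.01 + 98.89 = 2,450.90 thousand (anyone who worked, including part-time for economic reasons, counts as employed).
Unemployed = 152.21 + 25.68 = 177.89 thousand (jobless and actively searching, or on temporary layoff).
Labor force = 2,450.90 + 177.89 = 2,628.79 thousand.
Unemployment rate = 177.89 / 2,628.79 = 6.77%.

Unemployment rate ≈ 6.77%.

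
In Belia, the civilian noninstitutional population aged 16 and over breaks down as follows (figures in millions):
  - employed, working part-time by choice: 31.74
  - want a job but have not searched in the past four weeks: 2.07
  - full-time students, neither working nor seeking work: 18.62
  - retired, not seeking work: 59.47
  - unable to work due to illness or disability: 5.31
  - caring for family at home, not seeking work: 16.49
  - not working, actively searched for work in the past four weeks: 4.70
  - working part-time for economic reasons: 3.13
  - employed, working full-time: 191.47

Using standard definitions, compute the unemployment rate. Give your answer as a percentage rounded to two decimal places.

Employed = 31.74 + 3.13 + 191.47 = 226.34 million (anyone who worked, including part-time for economic reasons, counts as employed).
Unemployed = 4.70 million.
Labor force = 226.34 + 4.70 = 231.04 million.
Unemployment rate = 4.70 / 231.04 = 2.03%.

Unemployment rate ≈ 2.03%.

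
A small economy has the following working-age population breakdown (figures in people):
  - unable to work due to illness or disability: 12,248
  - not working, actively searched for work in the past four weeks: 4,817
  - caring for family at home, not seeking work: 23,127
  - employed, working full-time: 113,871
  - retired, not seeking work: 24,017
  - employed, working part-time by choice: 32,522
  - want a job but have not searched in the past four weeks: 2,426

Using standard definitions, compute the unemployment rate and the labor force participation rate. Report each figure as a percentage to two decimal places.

Unemployment rate ≈ 3.19%; labor force participation rate ≈ 70.98%.

Employed = 113,871 + 32,522 = 146,393.
Unemployed = 4,817.
Labor force = 146,393 + 4,817 = 151,210.
Not in labor force = 12,248 + 23,127 + 24,017 + 2,426 = 61,818 (those not working and not actively searching are outside the labor force — including those who want a job but have given up searching).
Civilian working-age population = 151,210 + 61,818 = 213,028.
Unemployment rate = 4,817 / 151,210 = 3.19%.
Labor force participation rate = 151,210 / 213,028 = 70.98%.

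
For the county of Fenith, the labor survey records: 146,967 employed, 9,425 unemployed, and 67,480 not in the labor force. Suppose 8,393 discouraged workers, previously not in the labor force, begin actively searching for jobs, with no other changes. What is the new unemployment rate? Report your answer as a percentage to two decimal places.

Initially, labor force = 146,967 + 9,425 = 156,392, so u = 9,425/156,392 = 6.03%.
After the change, unemployed and labor force both rise by 8,393 → E = 146,967, U = 17,818, labor force = 164,785.
New unemployment rate = 17,818 / 164,785 = 10.81%.

New unemployment rate ≈ 10.81%.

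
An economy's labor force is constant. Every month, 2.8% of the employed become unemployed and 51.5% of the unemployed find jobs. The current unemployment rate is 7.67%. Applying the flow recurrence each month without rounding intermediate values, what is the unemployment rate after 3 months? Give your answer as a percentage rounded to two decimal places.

Unemployment rate after three months ≈ 5.40%.

With a fixed labor force, u_{t+1} = u_t + s·(1−u_t) − f·u_t = u_t·(1−s−f) + s.
Here 1−s−f = 0.457 and s = 0.028.
u_1 = 0.076700 × 0.457 + 0.028 = 0.063052.
u_2 = 0.063052 × 0.457 + 0.028 = 0.056815.
u_3 = 0.056815 × 0.457 + 0.028 = 0.053964.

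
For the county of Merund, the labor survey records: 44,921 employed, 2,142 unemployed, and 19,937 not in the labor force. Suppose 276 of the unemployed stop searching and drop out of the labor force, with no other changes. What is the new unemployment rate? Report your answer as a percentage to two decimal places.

Initially, labor force = 44,921 + 2,142 = 47,063, so u = 2,142/47,063 = 4.55%.
After the change, unemployed and labor force both fall by 276 → E = 44,921, U = 1,866, labor force = 46,787.
New unemployment rate = 1,866 / 46,787 = 3.99%.

New unemployment rate ≈ 3.99%.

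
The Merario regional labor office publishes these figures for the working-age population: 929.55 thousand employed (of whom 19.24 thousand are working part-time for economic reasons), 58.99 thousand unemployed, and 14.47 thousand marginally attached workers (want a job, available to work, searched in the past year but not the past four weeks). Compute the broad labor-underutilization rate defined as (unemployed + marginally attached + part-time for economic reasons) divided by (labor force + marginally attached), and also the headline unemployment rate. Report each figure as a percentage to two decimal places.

Broad underutilization rate ≈ 9.24%; headline unemployment rate ≈ 5.97%.

Labor force = 929.55 + 58.99 = 988.54 thousand.
Numerator = 58.99 + 14.47 + 19.24 = 92.70 thousand.
Denominator = 988.54 + 14.47 = 1,003.01 thousand.
Broad rate = 92.70 / 1,003.01 = 9.24%.
Headline unemployment rate = 58.99 / 988.54 = 5.97%.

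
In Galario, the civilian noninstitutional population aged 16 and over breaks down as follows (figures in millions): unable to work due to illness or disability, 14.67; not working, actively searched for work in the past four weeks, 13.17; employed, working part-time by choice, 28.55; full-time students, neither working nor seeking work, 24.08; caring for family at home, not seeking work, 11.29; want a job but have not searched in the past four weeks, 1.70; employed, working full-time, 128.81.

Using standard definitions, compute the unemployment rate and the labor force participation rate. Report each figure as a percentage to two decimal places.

Employed = 28.55 + 128.81 = 157.36 million.
Unemployed = 13.17 million.
Labor force = 157.36 + 13.17 = 170.53 million.
Not in labor force = 14.67 + 24.08 + 11.29 + 1.70 = 51.74 million (those not working and not actively searching are outside the labor force — including those who want a job but have given up searching).
Civilian working-age population = 170.53 + 51.74 = 222.27 million.
Unemployment rate = 13.17 / 170.53 = 7.72%.
Labor force participation rate = 170.53 / 222.27 = 76.72%.

Unemployment rate ≈ 7.72%; labor force participation rate ≈ 76.72%.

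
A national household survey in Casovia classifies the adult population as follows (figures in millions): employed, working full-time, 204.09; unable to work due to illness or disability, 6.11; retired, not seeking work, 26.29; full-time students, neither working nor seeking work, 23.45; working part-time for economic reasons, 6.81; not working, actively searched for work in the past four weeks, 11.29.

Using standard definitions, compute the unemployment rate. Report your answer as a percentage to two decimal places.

Employed = 204.09 + 6.81 = 210.90 million (anyone who worked, including part-time for economic reasons, counts as employed).
Unemployed = 11.29 million.
Labor force = 210.90 + 11.29 = 222.19 million.
Unemployment rate = 11.29 / 222.19 = 5.08%.

Unemployment rate ≈ 5.08%.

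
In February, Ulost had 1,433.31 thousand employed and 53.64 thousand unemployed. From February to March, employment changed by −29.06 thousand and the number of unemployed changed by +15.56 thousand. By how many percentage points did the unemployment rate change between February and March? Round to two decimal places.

The unemployment rate changed by +1.09 percentage points.

February: labor force = 1,433.31 + 53.64 = 1,486.95; u = 53.64/1,486.95 = 3.61%.
March: labor force = 1,404.25 + 69.20 = 1,473.45; u = 69.20/1,473.45 = 4.70%.
Change = 4.70% − 3.61% = +1.09 pp.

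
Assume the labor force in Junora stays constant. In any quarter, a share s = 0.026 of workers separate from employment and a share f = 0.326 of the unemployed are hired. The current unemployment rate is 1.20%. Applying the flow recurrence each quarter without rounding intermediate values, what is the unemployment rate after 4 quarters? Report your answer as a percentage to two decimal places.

Unemployment rate after four quarters ≈ 6.30%.

With a fixed labor force, u_{t+1} = u_t + s·(1−u_t) − f·u_t = u_t·(1−s−f) + s.
Here 1−s−f = 0.648 and s = 0.026.
u_1 = 0.012000 × 0.648 + 0.026 = 0.033776.
u_2 = 0.033776 × 0.648 + 0.026 = 0.047887.
u_3 = 0.047887 × 0.648 + 0.026 = 0.057031.
u_4 = 0.057031 × 0.648 + 0.026 = 0.062956.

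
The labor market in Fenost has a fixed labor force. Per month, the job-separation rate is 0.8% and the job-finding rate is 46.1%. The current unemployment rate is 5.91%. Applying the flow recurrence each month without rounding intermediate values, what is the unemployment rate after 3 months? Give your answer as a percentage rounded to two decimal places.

With a fixed labor force, u_{t+1} = u_t + s·(1−u_t) − f·u_t = u_t·(1−s−f) + s.
Here 1−s−f = 0.531 and s = 0.008.
u_1 = 0.059100 × 0.531 + 0.008 = 0.039382.
u_2 = 0.039382 × 0.531 + 0.008 = 0.028912.
u_3 = 0.028912 × 0.531 + 0.008 = 0.023352.

Unemployment rate after three months ≈ 2.34%.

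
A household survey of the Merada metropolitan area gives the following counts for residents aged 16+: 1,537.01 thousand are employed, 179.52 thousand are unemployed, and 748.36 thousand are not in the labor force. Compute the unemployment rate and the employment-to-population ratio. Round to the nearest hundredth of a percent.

Labor force = employed + unemployed = 1,537.01 + 179.52 = 1,716.53 thousand.
Working-age population = 1,716.53 + 748.36 = 2,464.89 thousand.
Unemployment rate = 179.52 / 1,716.53 = 10.46%.
Employment-population ratio = 1,537.01 / 2,464.89 = 62.36%.

Unemployment rate ≈ 10.46%; employment-population ratio ≈ 62.36%.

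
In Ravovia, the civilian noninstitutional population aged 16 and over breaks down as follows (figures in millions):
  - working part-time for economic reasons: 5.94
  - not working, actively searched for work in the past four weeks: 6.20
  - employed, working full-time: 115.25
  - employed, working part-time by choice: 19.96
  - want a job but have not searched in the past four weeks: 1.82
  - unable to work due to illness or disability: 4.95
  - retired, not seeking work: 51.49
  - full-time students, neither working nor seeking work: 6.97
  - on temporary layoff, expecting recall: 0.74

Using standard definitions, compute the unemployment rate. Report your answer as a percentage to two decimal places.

Employed = 5.94 + 115.25 + 19.96 = 141.15 million (anyone who worked, including part-time for economic reasons, counts as employed).
Unemployed = 6.20 + 0.74 = 6.94 million (jobless and actively searching, or on temporary layoff).
Labor force = 141.15 + 6.94 = 148.09 million.
Unemployment rate = 6.94 / 148.09 = 4.69%.

Unemployment rate ≈ 4.69%.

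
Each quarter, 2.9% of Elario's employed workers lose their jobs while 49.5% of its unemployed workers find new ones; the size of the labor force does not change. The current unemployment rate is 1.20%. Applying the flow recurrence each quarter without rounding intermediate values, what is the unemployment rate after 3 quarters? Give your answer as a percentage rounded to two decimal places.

Unemployment rate after three quarters ≈ 5.07%.

With a fixed labor force, u_{t+1} = u_t + s·(1−u_t) − f·u_t = u_t·(1−s−f) + s.
Here 1−s−f = 0.476 and s = 0.029.
u_1 = 0.012000 × 0.476 + 0.029 = 0.034712.
u_2 = 0.034712 × 0.476 + 0.029 = 0.045523.
u_3 = 0.045523 × 0.476 + 0.029 = 0.050669.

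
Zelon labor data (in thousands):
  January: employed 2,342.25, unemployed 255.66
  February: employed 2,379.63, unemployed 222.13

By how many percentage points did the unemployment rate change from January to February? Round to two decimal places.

January: labor force = 2,342.25 + 255.66 = 2,597.91; u = 255.66/2,597.91 = 9.84%.
February: labor force = 2,379.63 + 222.13 = 2,601.76; u = 222.13/2,601.76 = 8.54%.
Change = 8.54% − 9.84% = −1.30 pp.

The unemployment rate changed by −1.30 percentage points.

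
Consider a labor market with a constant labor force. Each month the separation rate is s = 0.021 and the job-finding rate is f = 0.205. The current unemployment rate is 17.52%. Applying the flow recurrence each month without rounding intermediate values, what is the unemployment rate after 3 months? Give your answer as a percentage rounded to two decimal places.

Unemployment rate after three months ≈ 13.11%.

With a fixed labor force, u_{t+1} = u_t + s·(1−u_t) − f·u_t = u_t·(1−s−f) + s.
Here 1−s−f = 0.774 and s = 0.021.
u_1 = 0.175200 × 0.774 + 0.021 = 0.156605.
u_2 = 0.156605 × 0.774 + 0.021 = 0.142212.
u_3 = 0.142212 × 0.774 + 0.021 = 0.131072.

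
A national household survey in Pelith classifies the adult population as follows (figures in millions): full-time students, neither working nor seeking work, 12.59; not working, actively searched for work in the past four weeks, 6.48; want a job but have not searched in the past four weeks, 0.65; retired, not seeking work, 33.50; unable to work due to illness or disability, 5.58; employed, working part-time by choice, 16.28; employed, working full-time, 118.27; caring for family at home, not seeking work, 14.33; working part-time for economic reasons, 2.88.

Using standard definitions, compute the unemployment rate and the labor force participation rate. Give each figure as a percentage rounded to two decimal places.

Unemployment rate ≈ 4.50%; labor force participation rate ≈ 68.35%.

Employed = 16.28 + 118.27 + 2.88 = 137.43 million (anyone who worked, including part-time for economic reasons, counts as employed).
Unemployed = 6.48 million.
Labor force = 137.43 + 6.48 = 143.91 million.
Not in labor force = 12.59 + 0.65 + 33.50 + 5.58 + 14.33 = 66.65 million (those not working and not actively searching are outside the labor force — including those who want a job but have given up searching).
Civilian working-age population = 143.91 + 66.65 = 210.56 million.
Unemployment rate = 6.48 / 143.91 = 4.50%.
Labor force participation rate = 143.91 / 210.56 = 68.35%.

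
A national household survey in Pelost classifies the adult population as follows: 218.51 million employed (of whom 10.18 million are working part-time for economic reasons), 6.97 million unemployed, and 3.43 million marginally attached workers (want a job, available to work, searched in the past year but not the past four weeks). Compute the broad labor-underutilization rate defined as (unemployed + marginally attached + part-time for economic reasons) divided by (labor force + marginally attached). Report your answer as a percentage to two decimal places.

Broad underutilization rate ≈ 8.99%.

Labor force = 218.51 + 6.97 = 225.48 million.
Numerator = 6.97 + 3.43 + 10.18 = 20.58 million.
Denominator = 225.48 + 3.43 = 228.91 million.
Broad rate = 20.58 / 228.91 = 8.99%.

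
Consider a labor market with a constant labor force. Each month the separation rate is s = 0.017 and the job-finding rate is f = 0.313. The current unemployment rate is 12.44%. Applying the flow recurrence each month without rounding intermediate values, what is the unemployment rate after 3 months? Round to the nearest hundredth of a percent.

Unemployment rate after three months ≈ 7.34%.

With a fixed labor force, u_{t+1} = u_t + s·(1−u_t) − f·u_t = u_t·(1−s−f) + s.
Here 1−s−f = 0.670 and s = 0.017.
u_1 = 0.124400 × 0.670 + 0.017 = 0.100348.
u_2 = 0.100348 × 0.670 + 0.017 = 0.084233.
u_3 = 0.084233 × 0.670 + 0.017 = 0.073436.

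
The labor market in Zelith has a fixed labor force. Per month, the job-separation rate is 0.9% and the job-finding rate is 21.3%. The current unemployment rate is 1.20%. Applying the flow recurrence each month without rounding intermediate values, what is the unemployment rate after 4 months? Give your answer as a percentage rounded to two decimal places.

With a fixed labor force, u_{t+1} = u_t + s·(1−u_t) − f·u_t = u_t·(1−s−f) + s.
Here 1−s−f = 0.778 and s = 0.009.
u_1 = 0.012000 × 0.778 + 0.009 = 0.018336.
u_2 = 0.018336 × 0.778 + 0.009 = 0.023265.
u_3 = 0.023265 × 0.778 + 0.009 = 0.027100.
u_4 = 0.027100 × 0.778 + 0.009 = 0.030084.

Unemployment rate after four months ≈ 3.01%.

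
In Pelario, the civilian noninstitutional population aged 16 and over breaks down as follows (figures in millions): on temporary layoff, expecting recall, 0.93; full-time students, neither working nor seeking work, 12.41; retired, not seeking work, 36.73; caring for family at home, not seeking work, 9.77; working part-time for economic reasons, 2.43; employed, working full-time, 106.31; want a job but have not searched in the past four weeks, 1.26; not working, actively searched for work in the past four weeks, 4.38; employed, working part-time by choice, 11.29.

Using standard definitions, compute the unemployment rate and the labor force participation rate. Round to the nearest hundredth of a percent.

Employed = 2.43 + 106.31 + 11.29 = 120.03 million (anyone who worked, including part-time for economic reasons, counts as employed).
Unemployed = 0.93 + 4.38 = 5.31 million (jobless and actively searching, or on temporary layoff).
Labor force = 120.03 + 5.31 = 125.34 million.
Not in labor force = 12.41 + 36.73 + 9.77 + 1.26 = 60.17 million (those not working and not actively searching are outside the labor force — including those who want a job but have given up searching).
Civilian working-age population = 125.34 + 60.17 = 185.51 million.
Unemployment rate = 5.31 / 125.34 = 4.24%.
Labor force participation rate = 125.34 / 185.51 = 67.57%.

Unemployment rate ≈ 4.24%; labor force participation rate ≈ 67.57%.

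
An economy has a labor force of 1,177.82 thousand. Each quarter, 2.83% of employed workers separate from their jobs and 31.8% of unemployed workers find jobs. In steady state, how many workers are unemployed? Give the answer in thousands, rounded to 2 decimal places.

About 96.25 thousand are unemployed in steady state.

Steady-state unemployment rate u* = s/(s+f) = 2.83/(2.83+31.8) = 0.081721.
Unemployed = u* × labor force = 0.081721 × 1,177.82 ≈ 96.25 thousand.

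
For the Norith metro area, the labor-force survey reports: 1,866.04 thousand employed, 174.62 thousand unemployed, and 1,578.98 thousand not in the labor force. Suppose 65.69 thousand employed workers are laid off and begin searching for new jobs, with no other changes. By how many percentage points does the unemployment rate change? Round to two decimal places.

Initially, labor force = 1,866.04 + 174.62 = 2,040.66 thousand, so u = 174.62/2,040.66 = 8.56%.
After the change, employed falls and unemployed rises by 65.69; labor force unchanged → E = 1,800.35, U = 240.31, labor force = 2,040.66 thousand.
New unemployment rate = 240.31 / 2,040.66 = 11.78%.
Change = 11.78% − 8.56% = +3.22 percentage points.

The unemployment rate changes by +3.22 percentage points.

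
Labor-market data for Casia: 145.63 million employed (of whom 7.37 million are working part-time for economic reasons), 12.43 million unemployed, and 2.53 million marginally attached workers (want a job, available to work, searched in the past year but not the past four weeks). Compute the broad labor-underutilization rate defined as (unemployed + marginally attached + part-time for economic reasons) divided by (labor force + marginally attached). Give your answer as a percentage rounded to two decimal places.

Broad underutilization rate ≈ 13.90%.

Labor force = 145.63 + 12.43 = 158.06 million.
Numerator = 12.43 + 2.53 + 7.37 = 22.33 million.
Denominator = 158.06 + 2.53 = 160.59 million.
Broad rate = 22.33 / 160.59 = 13.90%.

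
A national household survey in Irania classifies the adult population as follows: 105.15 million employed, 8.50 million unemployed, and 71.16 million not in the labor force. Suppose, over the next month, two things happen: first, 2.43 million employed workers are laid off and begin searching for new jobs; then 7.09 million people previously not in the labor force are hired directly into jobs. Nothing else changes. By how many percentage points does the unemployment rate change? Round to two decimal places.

The unemployment rate changes by +1.57 percentage points.

Initially, labor force = 105.15 + 8.50 = 113.65 million, so u = 8.50/113.65 = 7.48%.
After the first change, employed falls and unemployed rises by 2.43; labor force unchanged → E = 102.72, U = 10.93, labor force = 113.65 million.
After the second change, employed and labor force both rise by 7.09; unemployed unchanged → E = 109.81, U = 10.93, labor force = 120.74 million.
New unemployment rate = 10.93 / 120.74 = 9.05%.
Change = 9.05% − 7.48% = +1.57 percentage points.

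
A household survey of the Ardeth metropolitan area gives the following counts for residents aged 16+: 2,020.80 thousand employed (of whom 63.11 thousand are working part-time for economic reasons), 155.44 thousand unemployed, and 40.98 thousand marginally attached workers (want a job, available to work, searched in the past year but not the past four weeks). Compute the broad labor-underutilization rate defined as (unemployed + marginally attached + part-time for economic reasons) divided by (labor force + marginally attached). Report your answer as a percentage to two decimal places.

Broad underutilization rate ≈ 11.71%.

Labor force = 2,020.80 + 155.44 = 2,176.24 thousand.
Numerator = 155.44 + 40.98 + 63.11 = 259.53 thousand.
Denominator = 2,176.24 + 40.98 = 2,217.22 thousand.
Broad rate = 259.53 / 2,217.22 = 11.71%.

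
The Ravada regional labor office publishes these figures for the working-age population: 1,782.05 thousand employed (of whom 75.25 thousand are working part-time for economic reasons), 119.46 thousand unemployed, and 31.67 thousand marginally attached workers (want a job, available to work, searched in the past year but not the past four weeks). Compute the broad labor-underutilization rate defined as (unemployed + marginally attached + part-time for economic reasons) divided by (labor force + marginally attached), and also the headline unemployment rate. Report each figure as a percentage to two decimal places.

Broad underutilization rate ≈ 11.71%; headline unemployment rate ≈ 6.28%.

Labor force = 1,782.05 + 119.46 = 1,901.51 thousand.
Numerator = 119.46 + 31.67 + 75.25 = 226.38 thousand.
Denominator = 1,901.51 + 31.67 = 1,933.18 thousand.
Broad rate = 226.38 / 1,933.18 = 11.71%.
Headline unemployment rate = 119.46 / 1,901.51 = 6.28%.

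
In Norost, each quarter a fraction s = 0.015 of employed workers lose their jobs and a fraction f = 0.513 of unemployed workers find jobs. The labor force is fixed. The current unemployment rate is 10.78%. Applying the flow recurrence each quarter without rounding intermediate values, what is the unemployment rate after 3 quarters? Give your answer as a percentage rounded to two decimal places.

With a fixed labor force, u_{t+1} = u_t + s·(1−u_t) − f·u_t = u_t·(1−s−f) + s.
Here 1−s−f = 0.472 and s = 0.015.
u_1 = 0.107800 × 0.472 + 0.015 = 0.065882.
u_2 = 0.065882 × 0.472 + 0.015 = 0.046096.
u_3 = 0.046096 × 0.472 + 0.015 = 0.036757.

Unemployment rate after three quarters ≈ 3.68%.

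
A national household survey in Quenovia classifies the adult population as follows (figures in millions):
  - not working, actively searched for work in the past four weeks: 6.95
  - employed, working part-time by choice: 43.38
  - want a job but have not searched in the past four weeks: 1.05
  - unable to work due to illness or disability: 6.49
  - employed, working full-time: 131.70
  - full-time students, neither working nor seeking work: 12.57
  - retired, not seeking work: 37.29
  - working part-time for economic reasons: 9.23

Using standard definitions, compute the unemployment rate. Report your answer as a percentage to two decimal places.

Unemployment rate ≈ 3.63%.

Employed = 43.38 + 131.70 + 9.23 = 184.31 million (anyone who worked, including part-time for economic reasons, counts as employed).
Unemployed = 6.95 million.
Labor force = 184.31 + 6.95 = 191.26 million.
Unemployment rate = 6.95 / 191.26 = 3.63%.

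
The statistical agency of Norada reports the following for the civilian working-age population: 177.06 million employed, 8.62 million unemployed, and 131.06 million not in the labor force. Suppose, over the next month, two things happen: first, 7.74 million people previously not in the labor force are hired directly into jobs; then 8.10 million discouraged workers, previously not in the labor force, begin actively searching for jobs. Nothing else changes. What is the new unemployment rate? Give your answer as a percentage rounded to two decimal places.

New unemployment rate ≈ 8.30%.

Initially, labor force = 177.06 + 8.62 = 185.68 million, so u = 8.62/185.68 = 4.64%.
After the first change, employed and labor force both rise by 7.74; unemployed unchanged → E = 184.80, U = 8.62, labor force = 193.42 million.
After the second change, unemployed and labor force both rise by 8.10 → E = 184.80, U = 16.72, labor force = 201.52 million.
New unemployment rate = 16.72 / 201.52 = 8.30%.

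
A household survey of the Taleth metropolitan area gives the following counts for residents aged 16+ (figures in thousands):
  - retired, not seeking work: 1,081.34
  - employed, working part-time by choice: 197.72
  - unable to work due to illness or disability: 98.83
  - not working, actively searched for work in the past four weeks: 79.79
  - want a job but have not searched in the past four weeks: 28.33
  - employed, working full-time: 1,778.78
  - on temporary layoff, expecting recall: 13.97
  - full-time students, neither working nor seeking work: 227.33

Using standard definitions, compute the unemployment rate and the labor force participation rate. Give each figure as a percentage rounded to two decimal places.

Employed = 197.72 + 1,778.78 = 1,976.50 thousand.
Unemployed = 79.79 + 13.97 = 93.76 thousand (jobless and actively searching, or on temporary layoff).
Labor force = 1,976.50 + 93.76 = 2,070.26 thousand.
Not in labor force = 1,081.34 + 98.83 + 28.33 + 227.33 = 1,435.83 thousand (those not working and not actively searching are outside the labor force — including those who want a job but have given up searching).
Civilian working-age population = 2,070.26 + 1,435.83 = 3,506.09 thousand.
Unemployment rate = 93.76 / 2,070.26 = 4.53%.
Labor force participation rate = 2,070.26 / 3,506.09 = 59.05%.

Unemployment rate ≈ 4.53%; labor force participation rate ≈ 59.05%.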